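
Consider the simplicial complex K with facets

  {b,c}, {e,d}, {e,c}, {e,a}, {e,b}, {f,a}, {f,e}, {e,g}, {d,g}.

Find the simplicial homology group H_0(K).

H_0 ≅ Z.

Order the vertices as a < b < c < d < e < f < g. Listing each simplex with vertices in this order, K has dimension 1 with simplices:

  0-simplices (7): a, b, c, d, e, f, g
  1-simplices (9): ae, af, bc, be, ce, de, dg, ef, eg

so the chain groups are C_0 ≅ Z^7, C_1 ≅ Z^9.

∂_1: C_1 → C_0 sends each edge [p,q] (with p < q) to q − p. For instance
  ∂bc = c − b.
The 7×9 boundary matrix has rank 6 and Smith normal form diag(1,1,1,1,1,1).

From H_k ≅ ker(∂_k) / im(∂_{k+1}) we obtain:

  H_0: rank C_0 − rank ∂_1 = 7 − 6 = 1, and the invariant factors of ∂_1 are all 1, so H_0 = Z.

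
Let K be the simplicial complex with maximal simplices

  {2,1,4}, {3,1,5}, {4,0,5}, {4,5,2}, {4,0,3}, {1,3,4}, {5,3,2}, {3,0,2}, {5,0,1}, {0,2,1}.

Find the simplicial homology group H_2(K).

Fix the vertex order 0 < 1 < 2 < 3 < 4 < 5 and write every simplex with vertices in increasing order. Then dim K = 2 and the simplices of K are:

  0-simplices (6): [0], [1], [2], [3], [4], [5]
  1-simplices (15): [0,1], [0,2], [0,3], [0,4], [0,5], [1,2], [1,3], [1,4], [1,5], [2,3], [2,4], [2,5], [3,4], [3,5], [4,5]
  2-simplices (10): [0,1,2], [0,1,5], [0,2,3], [0,3,4], [0,4,5], [1,2,4], [1,3,4], [1,3,5], [2,3,5], [2,4,5]

giving chain groups C_0 ≅ Z^6, C_1 ≅ Z^15, C_2 ≅ Z^10.

The boundary map ∂_1: C_1 → C_0 is given by ∂[p,q] = [q] − [p].
As a 6×15 matrix over Z this has rank 5, with invariant factors (1,1,1,1,1).

∂_2: C_2 → C_1 acts by ∂[p,q,r] = [q,r] − [p,r] + [p,q]. For instance
  ∂[0,2,3] = [2,3] − [0,3] + [0,2],
  ∂[0,1,5] = [1,5] − [0,5] + [0,1].
This gives a 15×10 integer matrix of rank 10; reducing to Smith normal form yields diagonal entries (1,1,1,1,1,1,1,1,1,2).

Computing H_k = (kernel of ∂_k) / (image of ∂_{k+1}):

  H_2: rank ker ∂_2 − rank ∂_3 = (10 − 10) − 0 = 0, and there is no ∂_3, so H_2 = 0.

(K is a triangulation of the real projective plane RP^2.)

H_2 ≅ 0.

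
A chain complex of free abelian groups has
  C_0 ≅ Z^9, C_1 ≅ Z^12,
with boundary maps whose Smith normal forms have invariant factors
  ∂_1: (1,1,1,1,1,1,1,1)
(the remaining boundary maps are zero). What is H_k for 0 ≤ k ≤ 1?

H_0 = Z,  H_1 = Z^4.

H_0: b_0 = 9 − 0 − 8 = 1; torsion from ∂_1 factors > 1: none. So H_0 = Z.
H_1: b_1 = 12 − 8 − 0 = 4; torsion from ∂_2 factors > 1: none. So H_1 = Z^4.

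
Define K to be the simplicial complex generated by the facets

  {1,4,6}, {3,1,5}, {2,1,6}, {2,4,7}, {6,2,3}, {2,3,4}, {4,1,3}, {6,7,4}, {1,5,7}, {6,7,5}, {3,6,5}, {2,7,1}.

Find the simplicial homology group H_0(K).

We work with the vertex ordering 1 < 2 < 3 < 4 < 5 < 6 < 7. The simplices of K, each written with vertices in increasing order, are:

  0-simplices (7): [1], [2], [3], [4], [5], [6], [7]
  1-simplices (18): [1,2], [1,3], [1,4], [1,5], [1,6], [1,7], [2,3], [2,4], [2,6], [2,7], [3,4], [3,5], [3,6], [4,6], [4,7], [5,6], [5,7], [6,7]
  2-simplices (12): [1,2,6], [1,2,7], [1,3,4], [1,3,5], [1,4,6], [1,5,7], [2,3,4], [2,3,6], [2,4,7], [3,5,6], [4,6,7], [5,6,7]

Hence C_0 ≅ Z^7, C_1 ≅ Z^18, C_2 ≅ Z^12.

Boundary ∂_1: C_1 → C_0 sends each edge [p,q] (with p < q) to q − p.
As a 7×18 matrix over Z this has rank 6, with invariant factors (1,1,1,1,1,1).

∂_2: C_2 → C_1 sends each 2-simplex [p,q,r] to [q,r] − [p,r] + [p,q]. For instance
  ∂[1,2,6] = [2,6] − [1,6] + [1,2],
  ∂[1,5,7] = [5,7] − [1,7] + [1,5].
The 18×12 boundary matrix has rank 12 and Smith normal form diag(1,1,1,1,1,1,1,1,1,1,1,2).

Computing H_k = (kernel of ∂_k) / (image of ∂_{k+1}):

  H_0: rank C_0 − rank ∂_1 = 7 − 6 = 1, and the invariant factors of ∂_1 are all 1, so H_0 = Z.

H_0 ≅ Z.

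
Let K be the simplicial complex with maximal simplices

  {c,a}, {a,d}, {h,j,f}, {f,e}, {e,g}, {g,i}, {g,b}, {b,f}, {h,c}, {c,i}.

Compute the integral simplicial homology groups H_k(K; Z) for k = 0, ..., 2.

Take the total order a < b < c < d < e < f < g < h < i < j on the vertex set. Then K (dimension 2) consists of the simplices:

  0-simplices (10): a, b, c, d, e, f, g, h, i, j
  1-simplices (12): ac, ad, bf, bg, ch, ci, ef, eg, fh, fj, gi, hj
  2-simplices (1): fhj

giving chain groups C_0 ≅ Z^10, C_1 ≅ Z^12, C_2 ≅ Z^1.

∂_1: C_1 → C_0 sends each edge [p,q] (with p < q) to q − p.
This gives a 10×12 integer matrix of rank 9; reducing to Smith normal form yields diagonal entries (1,1,1,1,1,1,1,1,1).

Boundary ∂_2: C_2 → C_1 maps a triangle to the signed sum of its edges. For instance
  ∂fhj = hj − fj + fh.
As a 12×1 matrix over Z this has rank 1, with invariant factors (1).

Reading off H_k = ker ∂_k / im ∂_{k+1}:

  H_0: rank C_0 − rank ∂_1 = 10 − 9 = 1, and the invariant factors of ∂_1 are all 1, so H_0 ≅ Z.
  H_1: rank ker ∂_1 − rank ∂_2 = (12 − 9) − 1 = 2, and the invariant factors of ∂_2 are all 1, so H_1 ≅ Z^2.
  H_2: rank ker ∂_2 − rank ∂_3 = (1 − 1) − 0 = 0, and there is no ∂_3, so H_2 ≅ 0.

As a check, the Euler characteristic is 10 − 12 + 1 = -1, which agrees with 1 − 2 + 0 = -1.

H_0 = Z,  H_1 = Z^2,  H_2 = 0.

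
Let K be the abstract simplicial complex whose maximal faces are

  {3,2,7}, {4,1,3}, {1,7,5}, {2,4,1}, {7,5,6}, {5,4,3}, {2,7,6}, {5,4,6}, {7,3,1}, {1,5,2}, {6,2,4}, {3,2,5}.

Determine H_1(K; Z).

K has 7 vertices, 18 edges, 12 triangles.
rank ∂_1 = 6, rank ∂_2 = 12 ⇒ b_1 = 18 − 6 − 12 = 0; ∂_2 has invariant factor(s) [2] giving torsion. So H_1 = Z/2.

H_1 ≅ Z/2.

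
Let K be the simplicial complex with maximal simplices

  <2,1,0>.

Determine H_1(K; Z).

H_1 = 0.

Order the vertices as 0 < 1 < 2. Listing each simplex with vertices in this order, K has dimension 2 with simplices:

  0-simplices (3): [0], [1], [2]
  1-simplices (3): [0,1], [0,2], [1,2]
  2-simplices (1): [0,1,2]

so the chain groups are C_0 ≅ Z^3, C_1 ≅ Z^3, C_2 ≅ Z^1.

The boundary map ∂_1: C_1 → C_0 maps an edge to its endpoints' difference, ∂[p,q] = q − p.
As a 3×3 matrix over Z this has rank 2, with invariant factors (1,1).

The boundary map ∂_2: C_2 → C_1 maps a triangle to the signed sum of its edges. For instance
  ∂[0,1,2] = [1,2] − [0,2] + [0,1].
As a 3×1 matrix over Z this has rank 1, with invariant factors (1).

From H_k ≅ ker(∂_k) / im(∂_{k+1}) we obtain:

  H_1: rank ker ∂_1 − rank ∂_2 = (3 − 2) − 1 = 0, and the invariant factors of ∂_2 are all 1, so H_1 ≅ 0.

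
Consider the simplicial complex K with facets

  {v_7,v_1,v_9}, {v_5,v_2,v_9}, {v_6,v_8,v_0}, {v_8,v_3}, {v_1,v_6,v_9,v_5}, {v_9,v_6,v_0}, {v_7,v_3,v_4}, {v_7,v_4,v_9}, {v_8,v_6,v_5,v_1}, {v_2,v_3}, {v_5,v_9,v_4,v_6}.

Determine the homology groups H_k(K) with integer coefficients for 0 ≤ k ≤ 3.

H_0 ≅ Z,  H_1 ≅ Z^2,  H_2 = 0,  H_3 = 0.

We work with the vertex ordering v_0 < v_1 < v_2 < v_3 < v_4 < v_5 < v_6 < v_7 < v_8 < v_9. The simplices of K, each written with vertices in increasing order, are:

  0-simplices (10): [v_0], [v_1], [v_2], [v_3], [v_4], [v_5], [v_6], [v_7], [v_8], [v_9]
  1-simplices (24): (24 of them)
  2-simplices (16): (16 of them)
  3-simplices (3): [v_1,v_5,v_6,v_8], [v_1,v_5,v_6,v_9], [v_4,v_5,v_6,v_9]

giving chain groups C_0 ≅ Z^10, C_1 ≅ Z^24, C_2 ≅ Z^16, C_3 ≅ Z^3.

∂_1: C_1 → C_0 is given by ∂[p,q] = [q] − [p]. For instance
  ∂[v_6,v_8] = [v_8] − [v_6].
The resulting 10×24 matrix has rank 9, and its Smith normal form has invariant factors (1,1,1,1,1,1,1,1,1).

The boundary map ∂_2: C_2 → C_1 maps a triangle to the signed sum of its edges. For instance
  ∂[v_1,v_5,v_6] = [v_5,v_6] − [v_1,v_6] + [v_1,v_5],
  ∂[v_5,v_6,v_9] = [v_6,v_9] − [v_5,v_9] + [v_5,v_6].
The 24×16 boundary matrix has rank 13 and Smith normal form diag(1,1,1,1,1,1,1,1,1,1,1,1,1).

∂_3: C_3 → C_2 sends each 3-simplex σ to the alternating sum Σ_i (−1)^i (σ with its i-th vertex removed). For instance
  ∂[v_4,v_5,v_6,v_9] = [v_5,v_6,v_9] − [v_4,v_6,v_9] + [v_4,v_5,v_9] − [v_4,v_5,v_6],
  ∂[v_1,v_5,v_6,v_9] = [v_5,v_6,v_9] − [v_1,v_6,v_9] + [v_1,v_5,v_9] − [v_1,v_5,v_6].
This gives a 16×3 integer matrix of rank 3; reducing to Smith normal form yields diagonal entries (1,1,1).

Now H_k = ker ∂_k / im ∂_{k+1}, so:

  H_0: rank C_0 − rank ∂_1 = 10 − 9 = 1, and the invariant factors of ∂_1 are all 1, so H_0 ≅ Z.
  H_1: rank ker ∂_1 − rank ∂_2 = (24 − 9) − 13 = 2, and the invariant factors of ∂_2 are all 1, so H_1 ≅ Z^2.
  H_2: rank ker ∂_2 − rank ∂_3 = (16 − 13) − 3 = 0, and the invariant factors of ∂_3 are all 1, so H_2 ≅ 0.
  H_3: rank ker ∂_3 − rank ∂_4 = (3 − 3) − 0 = 0, and there is no ∂_4, so H_3 ≅ 0.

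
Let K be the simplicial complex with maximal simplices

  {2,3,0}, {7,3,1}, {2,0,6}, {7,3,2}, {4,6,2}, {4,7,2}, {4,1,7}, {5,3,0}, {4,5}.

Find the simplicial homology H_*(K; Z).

H_0 = Z,  H_1 = Z,  H_2 = 0.

Fix the vertex order 0 < 1 < 2 < 3 < 4 < 5 < 6 < 7 and write every simplex with vertices in increasing order. Then dim K = 2 and the simplices of K are:

  0-simplices (8): [0], [1], [2], [3], [4], [5], [6], [7]
  1-simplices (16): [0,2], [0,3], [0,5], [0,6], [1,3], [1,4], [1,7], [2,3], [2,4], [2,6], [2,7], [3,5], [3,7], [4,5], [4,6], [4,7]
  2-simplices (8): [0,2,3], [0,2,6], [0,3,5], [1,3,7], [1,4,7], [2,3,7], [2,4,6], [2,4,7]

giving chain groups C_0 ≅ Z^8, C_1 ≅ Z^16, C_2 ≅ Z^8.

∂_1: C_1 → C_0 sends each edge [p,q] (with p < q) to q − p.
The 8×16 boundary matrix has rank 7 and Smith normal form diag(1,1,1,1,1,1,1).

∂_2: C_2 → C_1 sends each 2-simplex [p,q,r] to [q,r] − [p,r] + [p,q]. For instance
  ∂[2,4,6] = [4,6] − [2,6] + [2,4],
  ∂[1,4,7] = [4,7] − [1,7] + [1,4].
The 16×8 boundary matrix has rank 8 and Smith normal form diag(1,1,1,1,1,1,1,1).

Reading off H_k = ker ∂_k / im ∂_{k+1}:

  H_0: rank C_0 − rank ∂_1 = 8 − 7 = 1, and the invariant factors of ∂_1 are all 1, so H_0 ≅ Z.
  H_1: rank ker ∂_1 − rank ∂_2 = (16 − 7) − 8 = 1, and the invariant factors of ∂_2 are all 1, so H_1 ≅ Z.
  H_2: rank ker ∂_2 − rank ∂_3 = (8 − 8) − 0 = 0, and there is no ∂_3, so H_2 ≅ 0.

As a check, the Euler characteristic is 8 − 16 + 8 = 0, which agrees with 1 − 1 + 0 = 0.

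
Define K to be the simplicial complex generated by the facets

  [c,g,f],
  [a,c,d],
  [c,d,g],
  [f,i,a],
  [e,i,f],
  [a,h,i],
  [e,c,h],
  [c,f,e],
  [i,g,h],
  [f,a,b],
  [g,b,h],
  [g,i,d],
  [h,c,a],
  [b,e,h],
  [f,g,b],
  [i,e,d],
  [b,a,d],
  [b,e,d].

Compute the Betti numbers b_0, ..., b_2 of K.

b_0 = 1, b_1 = 2, b_2 = 1.

Fix the vertex order a < b < c < d < e < f < g < h < i and write every simplex with vertices in increasing order. Then dim K = 2 and the simplices of K are:

  0-simplices (9): a, b, c, d, e, f, g, h, i
  1-simplices (27): ab, ac, ad, af, ah, ai, bd, be, bf, bg, bh, cd, ce, cf, cg, ch, de, dg, di, ef, eh, ei, fg, fi, gh, gi, hi
  2-simplices (18): abd, abf, acd, ach, afi, ahi, bde, beh, bfg, bgh, cdg, cef, ceh, cfg, dei, dgi, efi, ghi

giving chain groups C_0 ≅ Z^9, C_1 ≅ Z^27, C_2 ≅ Z^18.

∂_1: C_1 → C_0 sends each edge [p,q] (with p < q) to q − p.
As a 9×27 matrix over Z this has rank 8, with invariant factors (1,1,1,1,1,1,1,1).

∂_2: C_2 → C_1 acts by ∂[p,q,r] = [q,r] − [p,r] + [p,q]. For instance
  ∂cfg = fg − cg + cf,
  ∂bfg = fg − bg + bf.
The 27×18 boundary matrix has rank 17 and Smith normal form diag(1,1,1,1,1,1,1,1,1,1,1,1,1,1,1,1,1).

Now H_k = ker ∂_k / im ∂_{k+1}, so:

  H_0: rank C_0 − rank ∂_1 = 9 − 8 = 1, and the invariant factors of ∂_1 are all 1, so H_0 ≅ Z.
  H_1: rank ker ∂_1 − rank ∂_2 = (27 − 8) − 17 = 2, and the invariant factors of ∂_2 are all 1, so H_1 ≅ Z^2.
  H_2: rank ker ∂_2 − rank ∂_3 = (18 − 17) − 0 = 1, and there is no ∂_3, so H_2 ≅ Z.

Hence the Betti numbers are b_0 = 1, b_1 = 2, b_2 = 1.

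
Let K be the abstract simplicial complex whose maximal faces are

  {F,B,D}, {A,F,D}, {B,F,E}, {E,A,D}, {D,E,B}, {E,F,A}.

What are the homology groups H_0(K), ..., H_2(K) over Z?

H_0 = Z,  H_1 = 0,  H_2 = Z.

K has 5 vertices, 9 edges, 6 triangles.
rank ∂_0 = 0, rank ∂_1 = 4 ⇒ b_0 = 5 − 0 − 4 = 1; all invariant factors of ∂_1 are 1 so no torsion. So H_0 ≅ Z.
rank ∂_1 = 4, rank ∂_2 = 5 ⇒ b_1 = 9 − 4 − 5 = 0; all invariant factors of ∂_2 are 1 so no torsion. So H_1 ≅ 0.
rank ∂_2 = 5, rank ∂_3 = 0 ⇒ b_2 = 6 − 5 − 0 = 1. So H_2 ≅ Z.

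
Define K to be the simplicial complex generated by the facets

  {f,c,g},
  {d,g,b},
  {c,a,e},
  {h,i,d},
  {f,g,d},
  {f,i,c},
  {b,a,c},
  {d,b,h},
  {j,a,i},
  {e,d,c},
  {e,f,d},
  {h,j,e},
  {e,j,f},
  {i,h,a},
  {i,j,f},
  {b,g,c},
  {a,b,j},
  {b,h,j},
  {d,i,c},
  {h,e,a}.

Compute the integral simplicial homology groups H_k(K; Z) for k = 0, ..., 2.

H_0 = Z,  H_1 = Z ⊕ Z_2,  H_2 = 0.

Take the total order a < b < c < d < e < f < g < h < i < j on the vertex set. Then K (dimension 2) consists of the simplices:

  0-simplices (10): a, b, c, d, e, f, g, h, i, j
  1-simplices (30): ab, ac, ae, ah, ai, aj, bc, bd, bg, bh, bj, cd, ce, cf, cg, ci, de, df, dg, dh, di, ef, eh, ej, fg, fi, fj, hi, hj, ij
  2-simplices (20): abc, abj, ace, aeh, ahi, aij, bcg, bdg, bdh, bhj, cde, cdi, cfg, cfi, def, dfg, dhi, efj, ehj, fij

so the chain groups are C_0 ≅ Z^10, C_1 ≅ Z^30, C_2 ≅ Z^20.

∂_1: C_1 → C_0 maps an edge to its endpoints' difference, ∂[p,q] = q − p. For instance
  ∂ab = b − a.
As a 10×30 matrix over Z this has rank 9, with invariant factors (1,1,1,1,1,1,1,1,1).

∂_2: C_2 → C_1 acts by ∂[p,q,r] = [q,r] − [p,r] + [p,q]. For instance
  ∂ehj = hj − ej + eh,
  ∂abc = bc − ac + ab.
As a 30×20 matrix over Z this has rank 20, with invariant factors (1,1,1,1,1,1,1,1,1,1,1,1,1,1,1,1,1,1,1,2).

Computing H_k = (kernel of ∂_k) / (image of ∂_{k+1}):

  H_0: rank C_0 − rank ∂_1 = 10 − 9 = 1, and the invariant factors of ∂_1 are all 1, so H_0 ≅ Z.
  H_1: rank ker ∂_1 − rank ∂_2 = (30 − 9) − 20 = 1, and ∂_2 has invariant factor 2 > 1, so H_1 ≅ Z ⊕ Z_2.
  H_2: rank ker ∂_2 − rank ∂_3 = (20 − 20) − 0 = 0, and there is no ∂_3, so H_2 ≅ 0.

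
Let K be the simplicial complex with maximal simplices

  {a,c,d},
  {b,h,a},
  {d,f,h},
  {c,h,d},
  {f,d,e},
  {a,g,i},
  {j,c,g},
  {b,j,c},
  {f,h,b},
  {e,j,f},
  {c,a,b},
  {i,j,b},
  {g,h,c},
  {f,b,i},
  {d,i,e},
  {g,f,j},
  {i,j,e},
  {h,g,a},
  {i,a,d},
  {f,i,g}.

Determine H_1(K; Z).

H_1 ≅ Z ⊕ Z/2.

Order the vertices as a < b < c < d < e < f < g < h < i < j. Listing each simplex with vertices in this order, K has dimension 2 with simplices:

  0-simplices (10): a, b, c, d, e, f, g, h, i, j
  1-simplices (30): ab, ac, ad, ag, ah, ai, bc, bf, bh, bi, bj, cd, cg, ch, cj, de, df, dh, di, ef, ei, ej, fg, fh, fi, fj, gh, gi, gj, ij
  2-simplices (20): abc, abh, acd, adi, agh, agi, bcj, bfh, bfi, bij, cdh, cgh, cgj, def, dei, dfh, efj, eij, fgi, fgj

Hence C_0 ≅ Z^10, C_1 ≅ Z^30, C_2 ≅ Z^20.

Boundary ∂_1: C_1 → C_0 is given by ∂[p,q] = [q] − [p]. For instance
  ∂ab = b − a.
The resulting 10×30 matrix has rank 9, and its Smith normal form has invariant factors (1,1,1,1,1,1,1,1,1).

∂_2: C_2 → C_1 acts by ∂[p,q,r] = [q,r] − [p,r] + [p,q]. For instance
  ∂bij = ij − bj + bi,
  ∂abc = bc − ac + ab.
The 30×20 boundary matrix has rank 20 and Smith normal form diag(1,1,1,1,1,1,1,1,1,1,1,1,1,1,1,1,1,1,1,2).

Computing H_k = (kernel of ∂_k) / (image of ∂_{k+1}):

  H_1: rank ker ∂_1 − rank ∂_2 = (30 − 9) − 20 = 1, and ∂_2 has invariant factor 2 > 1, so H_1 ≅ Z ⊕ Z/2.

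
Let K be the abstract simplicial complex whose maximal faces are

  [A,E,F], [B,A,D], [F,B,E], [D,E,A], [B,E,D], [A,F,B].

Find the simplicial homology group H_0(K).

Fix the vertex order A < B < D < E < F and write every simplex with vertices in increasing order. Then dim K = 2 and the simplices of K are:

  0-simplices (5): A, B, D, E, F
  1-simplices (9): AB, AD, AE, AF, BD, BE, BF, DE, EF
  2-simplices (6): ABD, ABF, ADE, AEF, BDE, BEF

so the chain groups are C_0 ≅ Z^5, C_1 ≅ Z^9, C_2 ≅ Z^6.

∂_1: C_1 → C_0 sends each edge [p,q] (with p < q) to q − p.
The 5×9 boundary matrix has rank 4 and Smith normal form diag(1,1,1,1).

The boundary map ∂_2: C_2 → C_1 acts by ∂[p,q,r] = [q,r] − [p,r] + [p,q]. For instance
  ∂ABD = BD − AD + AB,
  ∂BEF = EF − BF + BE.
The resulting 9×6 matrix has rank 5, and its Smith normal form has invariant factors (1,1,1,1,1).

From H_k ≅ ker(∂_k) / im(∂_{k+1}) we obtain:

  H_0: rank C_0 − rank ∂_1 = 5 − 4 = 1, and the invariant factors of ∂_1 are all 1, so H_0 ≅ Z.

H_0 = Z.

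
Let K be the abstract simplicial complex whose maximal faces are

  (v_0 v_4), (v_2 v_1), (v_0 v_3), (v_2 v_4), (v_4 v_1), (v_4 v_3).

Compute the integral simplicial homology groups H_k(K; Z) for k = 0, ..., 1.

K has 5 vertices, 6 edges.
rank ∂_0 = 0, rank ∂_1 = 4 ⇒ b_0 = 5 − 0 − 4 = 1; all invariant factors of ∂_1 are 1 so no torsion. So H_0 = Z.
rank ∂_1 = 4, rank ∂_2 = 0 ⇒ b_1 = 6 − 4 − 0 = 2. So H_1 = Z^2.

H_0 ≅ Z,  H_1 ≅ Z^2.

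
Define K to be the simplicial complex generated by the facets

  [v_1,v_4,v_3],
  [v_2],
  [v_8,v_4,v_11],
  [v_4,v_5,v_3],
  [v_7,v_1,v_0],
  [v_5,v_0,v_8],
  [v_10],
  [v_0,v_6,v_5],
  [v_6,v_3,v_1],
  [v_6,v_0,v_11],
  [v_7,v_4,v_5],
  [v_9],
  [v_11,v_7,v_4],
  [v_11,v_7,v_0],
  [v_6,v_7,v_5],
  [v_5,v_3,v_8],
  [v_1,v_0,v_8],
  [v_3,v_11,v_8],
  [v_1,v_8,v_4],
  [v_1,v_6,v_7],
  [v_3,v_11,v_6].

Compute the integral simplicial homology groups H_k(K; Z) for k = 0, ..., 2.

Fix the vertex order v_0 < v_1 < v_2 < v_3 < v_4 < v_5 < v_6 < v_7 < v_8 < v_9 < v_10 < v_11 and write every simplex with vertices in increasing order. Then dim K = 2 and the simplices of K are:

  0-simplices (12): [v_0], [v_1], [v_2], [v_3], [v_4], [v_5], [v_6], [v_7], [v_8], [v_9], [v_10], [v_11]
  1-simplices (27): (27 of them)
  2-simplices (18): (18 of them)

Hence C_0 ≅ Z^12, C_1 ≅ Z^27, C_2 ≅ Z^18.

The boundary map ∂_1: C_1 → C_0 maps an edge to its endpoints' difference, ∂[p,q] = q − p.
As a 12×27 matrix over Z this has rank 8, with invariant factors (1,1,1,1,1,1,1,1).

Boundary ∂_2: C_2 → C_1 maps a triangle to the signed sum of its edges. For instance
  ∂[v_1,v_3,v_4] = [v_3,v_4] − [v_1,v_4] + [v_1,v_3],
  ∂[v_0,v_5,v_6] = [v_5,v_6] − [v_0,v_6] + [v_0,v_5].
The 27×18 boundary matrix has rank 18 and Smith normal form diag(1,1,1,1,1,1,1,1,1,1,1,1,1,1,1,1,1,2).

Reading off H_k = ker ∂_k / im ∂_{k+1}:

  H_0: rank C_0 − rank ∂_1 = 12 − 8 = 4, and the invariant factors of ∂_1 are all 1, so H_0 = Z^4.
  H_1: rank ker ∂_1 − rank ∂_2 = (27 − 8) − 18 = 1, and ∂_2 has invariant factor 2 > 1, so H_1 = Z ⊕ Z/2.
  H_2: rank ker ∂_2 − rank ∂_3 = (18 − 18) − 0 = 0, and there is no ∂_3, so H_2 = 0.

H_0 = Z^4,  H_1 = Z ⊕ Z/2,  H_2 = 0.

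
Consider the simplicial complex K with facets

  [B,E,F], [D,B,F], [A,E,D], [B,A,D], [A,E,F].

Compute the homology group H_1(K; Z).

Order the vertices as A < B < D < E < F. Listing each simplex with vertices in this order, K has dimension 2 with simplices:

  0-simplices (5): A, B, D, E, F
  1-simplices (10): AB, AD, AE, AF, BD, BE, BF, DE, DF, EF
  2-simplices (5): ABD, ADE, AEF, BDF, BEF

giving chain groups C_0 ≅ Z^5, C_1 ≅ Z^10, C_2 ≅ Z^5.

∂_1: C_1 → C_0 is given by ∂[p,q] = [q] − [p]. For instance
  ∂AF = F − A.
The 5×10 boundary matrix has rank 4 and Smith normal form diag(1,1,1,1).

The boundary map ∂_2: C_2 → C_1 sends each 2-simplex [p,q,r] to [q,r] − [p,r] + [p,q]. For instance
  ∂ADE = DE − AE + AD,
  ∂ABD = BD − AD + AB.
The 10×5 boundary matrix has rank 5 and Smith normal form diag(1,1,1,1,1).

Now H_k = ker ∂_k / im ∂_{k+1}, so:

  H_1: rank ker ∂_1 − rank ∂_2 = (10 − 4) − 5 = 1, and the invariant factors of ∂_2 are all 1, so H_1 ≅ Z.

H_1 ≅ Z.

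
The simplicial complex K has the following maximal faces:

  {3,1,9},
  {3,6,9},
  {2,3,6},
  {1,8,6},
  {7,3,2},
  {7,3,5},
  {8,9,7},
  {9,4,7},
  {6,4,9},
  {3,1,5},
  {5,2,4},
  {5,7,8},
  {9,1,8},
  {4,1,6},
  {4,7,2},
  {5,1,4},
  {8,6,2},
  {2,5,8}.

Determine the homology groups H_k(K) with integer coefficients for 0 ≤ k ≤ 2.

Order the vertices as 1 < 2 < 3 < 4 < 5 < 6 < 7 < 8 < 9. Listing each simplex with vertices in this order, K has dimension 2 with simplices:

  0-simplices (9): [1], [2], [3], [4], [5], [6], [7], [8], [9]
  1-simplices (27): (27 of them)
  2-simplices (18): [1,3,5], [1,3,9], [1,4,5], [1,4,6], [1,6,8], [1,8,9], [2,3,6], [2,3,7], [2,4,5], [2,4,7], [2,5,8], [2,6,8], [3,5,7], [3,6,9], [4,6,9], [4,7,9], [5,7,8], [7,8,9]

so the chain groups are C_0 ≅ Z^9, C_1 ≅ Z^27, C_2 ≅ Z^18.

The boundary map ∂_1: C_1 → C_0 is given by ∂[p,q] = [q] − [p].
As a 9×27 matrix over Z this has rank 8, with invariant factors (1,1,1,1,1,1,1,1).

The boundary map ∂_2: C_2 → C_1 sends each 2-simplex [p,q,r] to [q,r] − [p,r] + [p,q]. For instance
  ∂[2,3,6] = [3,6] − [2,6] + [2,3],
  ∂[3,5,7] = [5,7] − [3,7] + [3,5].
The resulting 27×18 matrix has rank 18, and its Smith normal form has invariant factors (1,1,1,1,1,1,1,1,1,1,1,1,1,1,1,1,1,2).

From H_k ≅ ker(∂_k) / im(∂_{k+1}) we obtain:

  H_0: rank C_0 − rank ∂_1 = 9 − 8 = 1, and the invariant factors of ∂_1 are all 1, so H_0 ≅ Z.
  H_1: rank ker ∂_1 − rank ∂_2 = (27 − 8) − 18 = 1, and ∂_2 has invariant factor 2 > 1, so H_1 ≅ Z ⊕ Z/2Z.
  H_2: rank ker ∂_2 − rank ∂_3 = (18 − 18) − 0 = 0, and there is no ∂_3, so H_2 ≅ 0.

As a check, the Euler characteristic is 9 − 27 + 18 = 0, which agrees with 1 − 1 + 0 = 0.
(K is a triangulation of the Klein bottle.)

H_0 = Z,  H_1 = Z ⊕ Z/2Z,  H_2 = 0.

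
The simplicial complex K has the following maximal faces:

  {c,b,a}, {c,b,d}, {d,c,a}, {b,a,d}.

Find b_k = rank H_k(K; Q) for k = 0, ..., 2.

Order the vertices as a < b < c < d. Listing each simplex with vertices in this order, K has dimension 2 with simplices:

  0-simplices (4): a, b, c, d
  1-simplices (6): ab, ac, ad, bc, bd, cd
  2-simplices (4): abc, abd, acd, bcd

giving chain groups C_0 ≅ Z^4, C_1 ≅ Z^6, C_2 ≅ Z^4.

The boundary map ∂_1: C_1 → C_0 sends each edge [p,q] (with p < q) to q − p. For instance
  ∂cd = d − c.
This gives a 4×6 integer matrix of rank 3; reducing to Smith normal form yields diagonal entries (1,1,1).

The boundary map ∂_2: C_2 → C_1 maps a triangle to the signed sum of its edges. For instance
  ∂bcd = cd − bd + bc,
  ∂abd = bd − ad + ab.
The 6×4 boundary matrix has rank 3 and Smith normal form diag(1,1,1).

Now H_k = ker ∂_k / im ∂_{k+1}, so:

  H_0: rank C_0 − rank ∂_1 = 4 − 3 = 1, and the invariant factors of ∂_1 are all 1, so H_0 ≅ Z.
  H_1: rank ker ∂_1 − rank ∂_2 = (6 − 3) − 3 = 0, and the invariant factors of ∂_2 are all 1, so H_1 ≅ 0.
  H_2: rank ker ∂_2 − rank ∂_3 = (4 − 3) − 0 = 1, and there is no ∂_3, so H_2 ≅ Z.

Hence the Betti numbers are b_0 = 1, b_1 = 0, b_2 = 1.

b_0 = 1, b_1 = 0, b_2 = 1.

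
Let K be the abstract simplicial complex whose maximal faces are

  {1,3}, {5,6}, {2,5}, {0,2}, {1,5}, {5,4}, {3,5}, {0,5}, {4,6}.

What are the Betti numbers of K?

K has 7 vertices, 9 edges.
rank ∂_0 = 0, rank ∂_1 = 6 ⇒ b_0 = 7 − 0 − 6 = 1; all invariant factors of ∂_1 are 1 so no torsion. So H_0 = Z.
rank ∂_1 = 6, rank ∂_2 = 0 ⇒ b_1 = 9 − 6 − 0 = 3. So H_1 = Z^3.

b_0 = 1, b_1 = 3.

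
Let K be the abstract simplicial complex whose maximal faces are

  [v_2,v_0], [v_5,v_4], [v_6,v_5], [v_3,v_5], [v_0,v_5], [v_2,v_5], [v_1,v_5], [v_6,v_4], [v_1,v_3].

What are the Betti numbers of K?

b_0 = 1, b_1 = 3.

Take the total order v_0 < v_1 < v_2 < v_3 < v_4 < v_5 < v_6 on the vertex set. Then K (dimension 1) consists of the simplices:

  0-simplices (7): [v_0], [v_1], [v_2], [v_3], [v_4], [v_5], [v_6]
  1-simplices (9): [v_0,v_2], [v_0,v_5], [v_1,v_3], [v_1,v_5], [v_2,v_5], [v_3,v_5], [v_4,v_5], [v_4,v_6], [v_5,v_6]

Hence C_0 ≅ Z^7, C_1 ≅ Z^9.

Boundary ∂_1: C_1 → C_0 is given by ∂[p,q] = [q] − [p]. For instance
  ∂[v_0,v_5] = [v_5] − [v_0].
As a 7×9 matrix over Z this has rank 6, with invariant factors (1,1,1,1,1,1).

Computing H_k = (kernel of ∂_k) / (image of ∂_{k+1}):

  H_0: rank C_0 − rank ∂_1 = 7 − 6 = 1, and the invariant factors of ∂_1 are all 1, so H_0 = Z.
  H_1: rank ker ∂_1 − rank ∂_2 = (9 − 6) − 0 = 3, and there is no ∂_2, so H_1 = Z^3.

As a check, the Euler characteristic is 7 − 9 = -2, which agrees with 1 − 3 = -2.
(K is a triangulation of a wedge of 3 circles.)

Hence the Betti numbers are b_0 = 1, b_1 = 3.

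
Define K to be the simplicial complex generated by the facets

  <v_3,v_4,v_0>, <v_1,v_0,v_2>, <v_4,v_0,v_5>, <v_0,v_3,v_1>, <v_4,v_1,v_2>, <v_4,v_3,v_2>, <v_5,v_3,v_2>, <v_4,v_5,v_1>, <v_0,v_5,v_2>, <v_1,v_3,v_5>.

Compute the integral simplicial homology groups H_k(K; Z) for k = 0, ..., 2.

Take the total order v_0 < v_1 < v_2 < v_3 < v_4 < v_5 on the vertex set. Then K (dimension 2) consists of the simplices:

  0-simplices (6): [v_0], [v_1], [v_2], [v_3], [v_4], [v_5]
  1-simplices (15): (15 of them)
  2-simplices (10): [v_0,v_1,v_2], [v_0,v_1,v_3], [v_0,v_2,v_5], [v_0,v_3,v_4], [v_0,v_4,v_5], [v_1,v_2,v_4], [v_1,v_3,v_5], [v_1,v_4,v_5], [v_2,v_3,v_4], [v_2,v_3,v_5]

giving chain groups C_0 ≅ Z^6, C_1 ≅ Z^15, C_2 ≅ Z^10.

Boundary ∂_1: C_1 → C_0 is given by ∂[p,q] = [q] − [p].
This gives a 6×15 integer matrix of rank 5; reducing to Smith normal form yields diagonal entries (1,1,1,1,1).

The boundary map ∂_2: C_2 → C_1 acts by ∂[p,q,r] = [q,r] − [p,r] + [p,q]. For instance
  ∂[v_0,v_3,v_4] = [v_3,v_4] − [v_0,v_4] + [v_0,v_3],
  ∂[v_0,v_2,v_5] = [v_2,v_5] − [v_0,v_5] + [v_0,v_2].
As a 15×10 matrix over Z this has rank 10, with invariant factors (1,1,1,1,1,1,1,1,1,2).

Reading off H_k = ker ∂_k / im ∂_{k+1}:

  H_0: rank C_0 − rank ∂_1 = 6 − 5 = 1, and the invariant factors of ∂_1 are all 1, so H_0 = Z.
  H_1: rank ker ∂_1 − rank ∂_2 = (15 − 5) − 10 = 0, and ∂_2 has invariant factor 2 > 1, so H_1 = Z/2.
  H_2: rank ker ∂_2 − rank ∂_3 = (10 − 10) − 0 = 0, and there is no ∂_3, so H_2 = 0.

As a check, the Euler characteristic is 6 − 15 + 10 = 1, which agrees with 1 − 0 + 0 = 1.

H_0 ≅ Z,  H_1 ≅ Z/2,  H_2 = 0.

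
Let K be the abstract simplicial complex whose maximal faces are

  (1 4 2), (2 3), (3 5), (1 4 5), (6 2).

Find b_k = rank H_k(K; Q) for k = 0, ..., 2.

Order the vertices as 1 < 2 < 3 < 4 < 5 < 6. Listing each simplex with vertices in this order, K has dimension 2 with simplices:

  0-simplices (6): [1], [2], [3], [4], [5], [6]
  1-simplices (8): [1,2], [1,4], [1,5], [2,3], [2,4], [2,6], [3,5], [4,5]
  2-simplices (2): [1,2,4], [1,4,5]

Hence C_0 ≅ Z^6, C_1 ≅ Z^8, C_2 ≅ Z^2.

The boundary map ∂_1: C_1 → C_0 sends each edge [p,q] (with p < q) to q − p.
This gives a 6×8 integer matrix of rank 5; reducing to Smith normal form yields diagonal entries (1,1,1,1,1).

∂_2: C_2 → C_1 maps a triangle to the signed sum of its edges. For instance
  ∂[1,4,5] = [4,5] − [1,5] + [1,4],
  ∂[1,2,4] = [2,4] − [1,4] + [1,2].
This gives a 8×2 integer matrix of rank 2; reducing to Smith normal form yields diagonal entries (1,1).

Computing H_k = (kernel of ∂_k) / (image of ∂_{k+1}):

  H_0: rank C_0 − rank ∂_1 = 6 − 5 = 1, and the invariant factors of ∂_1 are all 1, so H_0 = Z.
  H_1: rank ker ∂_1 − rank ∂_2 = (8 − 5) − 2 = 1, and the invariant factors of ∂_2 are all 1, so H_1 = Z.
  H_2: rank ker ∂_2 − rank ∂_3 = (2 − 2) − 0 = 0, and there is no ∂_3, so H_2 = 0.

Hence the Betti numbers are b_0 = 1, b_1 = 1, b_2 = 0.

b_0 = 1, b_1 = 1, b_2 = 0.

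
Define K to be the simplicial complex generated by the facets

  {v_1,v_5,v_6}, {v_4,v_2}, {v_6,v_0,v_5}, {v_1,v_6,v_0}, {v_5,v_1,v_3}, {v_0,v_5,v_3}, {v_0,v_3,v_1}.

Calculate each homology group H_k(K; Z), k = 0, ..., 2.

H_0 = Z^2,  H_1 = 0,  H_2 = Z.

Fix the vertex order v_0 < v_1 < v_2 < v_3 < v_4 < v_5 < v_6 and write every simplex with vertices in increasing order. Then dim K = 2 and the simplices of K are:

  0-simplices (7): [v_0], [v_1], [v_2], [v_3], [v_4], [v_5], [v_6]
  1-simplices (10): [v_0,v_1], [v_0,v_3], [v_0,v_5], [v_0,v_6], [v_1,v_3], [v_1,v_5], [v_1,v_6], [v_2,v_4], [v_3,v_5], [v_5,v_6]
  2-simplices (6): [v_0,v_1,v_3], [v_0,v_1,v_6], [v_0,v_3,v_5], [v_0,v_5,v_6], [v_1,v_3,v_5], [v_1,v_5,v_6]

giving chain groups C_0 ≅ Z^7, C_1 ≅ Z^10, C_2 ≅ Z^6.

The boundary map ∂_1: C_1 → C_0 maps an edge to its endpoints' difference, ∂[p,q] = q − p.
The resulting 7×10 matrix has rank 5, and its Smith normal form has invariant factors (1,1,1,1,1).

∂_2: C_2 → C_1 maps a triangle to the signed sum of its edges. For instance
  ∂[v_1,v_3,v_5] = [v_3,v_5] − [v_1,v_5] + [v_1,v_3],
  ∂[v_1,v_5,v_6] = [v_5,v_6] − [v_1,v_6] + [v_1,v_5].
As a 10×6 matrix over Z this has rank 5, with invariant factors (1,1,1,1,1).

Reading off H_k = ker ∂_k / im ∂_{k+1}:

  H_0: rank C_0 − rank ∂_1 = 7 − 5 = 2, and the invariant factors of ∂_1 are all 1, so H_0 = Z^2.
  H_1: rank ker ∂_1 − rank ∂_2 = (10 − 5) − 5 = 0, and the invariant factors of ∂_2 are all 1, so H_1 = 0.
  H_2: rank ker ∂_2 − rank ∂_3 = (6 − 5) − 0 = 1, and there is no ∂_3, so H_2 = Z.

(K is a triangulation of the disjoint union of the 1-simplex and the 2-sphere S^2.)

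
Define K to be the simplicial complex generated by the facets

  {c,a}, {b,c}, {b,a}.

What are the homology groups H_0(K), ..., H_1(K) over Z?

H_0 = Z,  H_1 = Z.

Fix the vertex order a < b < c and write every simplex with vertices in increasing order. Then dim K = 1 and the simplices of K are:

  0-simplices (3): a, b, c
  1-simplices (3): ab, ac, bc

giving chain groups C_0 ≅ Z^3, C_1 ≅ Z^3.

∂_1: C_1 → C_0 sends each edge [p,q] (with p < q) to q − p. For instance
  ∂ac = c − a.
As a 3×3 matrix over Z this has rank 2, with invariant factors (1,1).

Now H_k = ker ∂_k / im ∂_{k+1}, so:

  H_0: rank C_0 − rank ∂_1 = 3 − 2 = 1, and the invariant factors of ∂_1 are all 1, so H_0 ≅ Z.
  H_1: rank ker ∂_1 − rank ∂_2 = (3 − 2) − 0 = 1, and there is no ∂_2, so H_1 ≅ Z.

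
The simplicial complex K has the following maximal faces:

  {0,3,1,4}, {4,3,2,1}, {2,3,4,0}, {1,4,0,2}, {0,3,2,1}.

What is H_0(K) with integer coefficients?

H_0 = Z.

Take the total order 0 < 1 < 2 < 3 < 4 on the vertex set. Then K (dimension 3) consists of the simplices:

  0-simplices (5): [0], [1], [2], [3], [4]
  1-simplices (10): [0,1], [0,2], [0,3], [0,4], [1,2], [1,3], [1,4], [2,3], [2,4], [3,4]
  2-simplices (10): [0,1,2], [0,1,3], [0,1,4], [0,2,3], [0,2,4], [0,3,4], [1,2,3], [1,2,4], [1,3,4], [2,3,4]
  3-simplices (5): [0,1,2,3], [0,1,2,4], [0,1,3,4], [0,2,3,4], [1,2,3,4]

giving chain groups C_0 ≅ Z^5, C_1 ≅ Z^10, C_2 ≅ Z^10, C_3 ≅ Z^5.

∂_1: C_1 → C_0 sends each edge [p,q] (with p < q) to q − p.
The 5×10 boundary matrix has rank 4 and Smith normal form diag(1,1,1,1).

Boundary ∂_2: C_2 → C_1 maps a triangle to the signed sum of its edges. For instance
  ∂[0,2,3] = [2,3] − [0,3] + [0,2],
  ∂[2,3,4] = [3,4] − [2,4] + [2,3].
The 10×10 boundary matrix has rank 6 and Smith normal form diag(1,1,1,1,1,1).

The boundary map ∂_3: C_3 → C_2 sends each 3-simplex σ to the alternating sum Σ_i (−1)^i (σ with its i-th vertex removed). For instance
  ∂[0,1,2,3] = [1,2,3] − [0,2,3] + [0,1,3] − [0,1,2],
  ∂[0,2,3,4] = [2,3,4] − [0,3,4] + [0,2,4] − [0,2,3].
This gives a 10×5 integer matrix of rank 4; reducing to Smith normal form yields diagonal entries (1,1,1,1).

Reading off H_k = ker ∂_k / im ∂_{k+1}:

  H_0: rank C_0 − rank ∂_1 = 5 − 4 = 1, and the invariant factors of ∂_1 are all 1, so H_0 = Z.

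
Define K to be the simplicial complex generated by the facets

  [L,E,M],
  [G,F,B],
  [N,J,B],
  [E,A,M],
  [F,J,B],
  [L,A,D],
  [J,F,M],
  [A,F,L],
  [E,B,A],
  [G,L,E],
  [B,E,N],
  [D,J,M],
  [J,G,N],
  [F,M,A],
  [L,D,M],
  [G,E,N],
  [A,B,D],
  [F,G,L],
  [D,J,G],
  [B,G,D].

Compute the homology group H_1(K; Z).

Fix the vertex order A < B < D < E < F < G < J < L < M < N and write every simplex with vertices in increasing order. Then dim K = 2 and the simplices of K are:

  0-simplices (10): A, B, D, E, F, G, J, L, M, N
  1-simplices (30): AB, AD, AE, AF, AL, AM, BD, BE, BF, BG, BJ, BN, DG, DJ, DL, DM, EG, EL, EM, EN, FG, FJ, FL, FM, GJ, GL, GN, JM, JN, LM
  2-simplices (20): ABD, ABE, ADL, AEM, AFL, AFM, BDG, BEN, BFG, BFJ, BJN, DGJ, DJM, DLM, EGL, EGN, ELM, FGL, FJM, GJN

giving chain groups C_0 ≅ Z^10, C_1 ≅ Z^30, C_2 ≅ Z^20.

The boundary map ∂_1: C_1 → C_0 sends each edge [p,q] (with p < q) to q − p. For instance
  ∂BD = D − B.
The 10×30 boundary matrix has rank 9 and Smith normal form diag(1,1,1,1,1,1,1,1,1).

∂_2: C_2 → C_1 maps a triangle to the signed sum of its edges. For instance
  ∂ABE = BE − AE + AB,
  ∂DGJ = GJ − DJ + DG.
The resulting 30×20 matrix has rank 20, and its Smith normal form has invariant factors (1,1,1,1,1,1,1,1,1,1,1,1,1,1,1,1,1,1,1,2).

From H_k ≅ ker(∂_k) / im(∂_{k+1}) we obtain:

  H_1: rank ker ∂_1 − rank ∂_2 = (30 − 9) − 20 = 1, and ∂_2 has invariant factor 2 > 1, so H_1 ≅ Z ⊕ Z/2.

(K is a triangulation of the Klein bottle.)

H_1 = Z ⊕ Z/2.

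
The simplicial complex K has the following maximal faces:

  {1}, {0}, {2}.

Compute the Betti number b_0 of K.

Take the total order 0 < 1 < 2 on the vertex set. Then K (dimension 0) consists of the simplices:

  0-simplices (3): [0], [1], [2]

giving chain groups C_0 ≅ Z^3.

From H_k ≅ ker(∂_k) / im(∂_{k+1}) we obtain:

  H_0: rank C_0 − rank ∂_1 = 3 − 0 = 3, and there is no ∂_1, so H_0 = Z^3.

Hence the Betti numbers are b_0 = 3.

b_0 = 3.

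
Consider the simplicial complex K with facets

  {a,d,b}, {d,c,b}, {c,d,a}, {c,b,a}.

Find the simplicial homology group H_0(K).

We work with the vertex ordering a < b < c < d. The simplices of K, each written with vertices in increasing order, are:

  0-simplices (4): a, b, c, d
  1-simplices (6): ab, ac, ad, bc, bd, cd
  2-simplices (4): abc, abd, acd, bcd

Hence C_0 ≅ Z^4, C_1 ≅ Z^6, C_2 ≅ Z^4.

∂_1: C_1 → C_0 sends each edge [p,q] (with p < q) to q − p. For instance
  ∂cd = d − c.
This gives a 4×6 integer matrix of rank 3; reducing to Smith normal form yields diagonal entries (1,1,1).

Boundary ∂_2: C_2 → C_1 maps a triangle to the signed sum of its edges. For instance
  ∂abd = bd − ad + ab,
  ∂abc = bc − ac + ab.
As a 6×4 matrix over Z this has rank 3, with invariant factors (1,1,1).

Reading off H_k = ker ∂_k / im ∂_{k+1}:

  H_0: rank C_0 − rank ∂_1 = 4 − 3 = 1, and the invariant factors of ∂_1 are all 1, so H_0 ≅ Z.

H_0 ≅ Z.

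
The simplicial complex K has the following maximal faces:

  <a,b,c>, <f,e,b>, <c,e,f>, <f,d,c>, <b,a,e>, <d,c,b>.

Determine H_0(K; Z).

H_0 = Z.

Order the vertices as a < b < c < d < e < f. Listing each simplex with vertices in this order, K has dimension 2 with simplices:

  0-simplices (6): a, b, c, d, e, f
  1-simplices (12): ab, ac, ae, bc, bd, be, bf, cd, ce, cf, df, ef
  2-simplices (6): abc, abe, bcd, bef, cdf, cef

so the chain groups are C_0 ≅ Z^6, C_1 ≅ Z^12, C_2 ≅ Z^6.

Boundary ∂_1: C_1 → C_0 sends each edge [p,q] (with p < q) to q − p. For instance
  ∂df = f − d.
The resulting 6×12 matrix has rank 5, and its Smith normal form has invariant factors (1,1,1,1,1).

∂_2: C_2 → C_1 sends each 2-simplex [p,q,r] to [q,r] − [p,r] + [p,q]. For instance
  ∂abe = be − ae + ab,
  ∂cef = ef − cf + ce.
As a 12×6 matrix over Z this has rank 6, with invariant factors (1,1,1,1,1,1).

From H_k ≅ ker(∂_k) / im(∂_{k+1}) we obtain:

  H_0: rank C_0 − rank ∂_1 = 6 − 5 = 1, and the invariant factors of ∂_1 are all 1, so H_0 ≅ Z.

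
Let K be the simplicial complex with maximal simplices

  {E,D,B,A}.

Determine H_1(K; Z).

K has 4 vertices, 6 edges, 4 triangles, 1 3-simplex.
rank ∂_1 = 3, rank ∂_2 = 3 ⇒ b_1 = 6 − 3 − 3 = 0; all invariant factors of ∂_2 are 1 so no torsion. So H_1 = 0.

H_1 = 0.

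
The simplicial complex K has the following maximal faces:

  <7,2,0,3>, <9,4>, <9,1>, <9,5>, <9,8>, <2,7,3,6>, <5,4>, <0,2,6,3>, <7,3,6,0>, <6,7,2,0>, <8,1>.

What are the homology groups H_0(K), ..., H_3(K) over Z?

H_0 = Z^2,  H_1 = Z^2,  H_2 = 0,  H_3 = Z.

Fix the vertex order 0 < 1 < 2 < 3 < 4 < 5 < 6 < 7 < 8 < 9 and write every simplex with vertices in increasing order. Then dim K = 3 and the simplices of K are:

  0-simplices (10): [0], [1], [2], [3], [4], [5], [6], [7], [8], [9]
  1-simplices (16): [0,2], [0,3], [0,6], [0,7], [1,8], [1,9], [2,3], [2,6], [2,7], [3,6], [3,7], [4,5], [4,9], [5,9], [6,7], [8,9]
  2-simplices (10): [0,2,3], [0,2,6], [0,2,7], [0,3,6], [0,3,7], [0,6,7], [2,3,6], [2,3,7], [2,6,7], [3,6,7]
  3-simplices (5): [0,2,3,6], [0,2,3,7], [0,2,6,7], [0,3,6,7], [2,3,6,7]

Hence C_0 ≅ Z^10, C_1 ≅ Z^16, C_2 ≅ Z^10, C_3 ≅ Z^5.

Boundary ∂_1: C_1 → C_0 is given by ∂[p,q] = [q] − [p]. For instance
  ∂[1,8] = [8] − [1].
The resulting 10×16 matrix has rank 8, and its Smith normal form has invariant factors (1,1,1,1,1,1,1,1).

∂_2: C_2 → C_1 maps a triangle to the signed sum of its edges. For instance
  ∂[0,6,7] = [6,7] − [0,7] + [0,6],
  ∂[0,3,6] = [3,6] − [0,6] + [0,3].
The resulting 16×10 matrix has rank 6, and its Smith normal form has invariant factors (1,1,1,1,1,1).

Boundary ∂_3: C_3 → C_2 sends each 3-simplex σ to the alternating sum Σ_i (−1)^i (σ with its i-th vertex removed). For instance
  ∂[0,3,6,7] = [3,6,7] − [0,6,7] + [0,3,7] − [0,3,6],
  ∂[0,2,3,6] = [2,3,6] − [0,3,6] + [0,2,6] − [0,2,3].
The 10×5 boundary matrix has rank 4 and Smith normal form diag(1,1,1,1).

Reading off H_k = ker ∂_k / im ∂_{k+1}:

  H_0: rank C_0 − rank ∂_1 = 10 − 8 = 2, and the invariant factors of ∂_1 are all 1, so H_0 = Z^2.
  H_1: rank ker ∂_1 − rank ∂_2 = (16 − 8) − 6 = 2, and the invariant factors of ∂_2 are all 1, so H_1 = Z^2.
  H_2: rank ker ∂_2 − rank ∂_3 = (10 − 6) − 4 = 0, and the invariant factors of ∂_3 are all 1, so H_2 = 0.
  H_3: rank ker ∂_3 − rank ∂_4 = (5 − 4) − 0 = 1, and there is no ∂_4, so H_3 = Z.

As a check, the Euler characteristic is 10 − 16 + 10 − 5 = -1, which agrees with 2 − 2 + 0 − 1 = -1.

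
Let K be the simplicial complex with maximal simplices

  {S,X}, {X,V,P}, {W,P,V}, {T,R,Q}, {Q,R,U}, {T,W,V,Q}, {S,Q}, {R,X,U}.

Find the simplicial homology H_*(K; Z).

Order the vertices as P < Q < R < S < T < U < V < W < X. Listing each simplex with vertices in this order, K has dimension 3 with simplices:

  0-simplices (9): P, Q, R, S, T, U, V, W, X
  1-simplices (18): PV, PW, PX, QR, QS, QT, QU, QV, QW, RT, RU, RX, SX, TV, TW, UX, VW, VX
  2-simplices (9): PVW, PVX, QRT, QRU, QTV, QTW, QVW, RUX, TVW
  3-simplices (1): QTVW

Hence C_0 ≅ Z^9, C_1 ≅ Z^18, C_2 ≅ Z^9, C_3 ≅ Z^1.

Boundary ∂_1: C_1 → C_0 maps an edge to its endpoints' difference, ∂[p,q] = q − p. For instance
  ∂PV = V − P.
The resulting 9×18 matrix has rank 8, and its Smith normal form has invariant factors (1,1,1,1,1,1,1,1).

∂_2: C_2 → C_1 acts by ∂[p,q,r] = [q,r] − [p,r] + [p,q]. For instance
  ∂QRT = RT − QT + QR,
  ∂QTW = TW − QW + QT.
This gives a 18×9 integer matrix of rank 8; reducing to Smith normal form yields diagonal entries (1,1,1,1,1,1,1,1).

The boundary map ∂_3: C_3 → C_2 sends each 3-simplex σ to the alternating sum Σ_i (−1)^i (σ with its i-th vertex removed). For instance
  ∂QTVW = TVW − QVW + QTW − QTV.
The resulting 9×1 matrix has rank 1, and its Smith normal form has invariant factors (1).

Now H_k = ker ∂_k / im ∂_{k+1}, so:

  H_0: rank C_0 − rank ∂_1 = 9 − 8 = 1, and the invariant factors of ∂_1 are all 1, so H_0 = Z.
  H_1: rank ker ∂_1 − rank ∂_2 = (18 − 8) − 8 = 2, and the invariant factors of ∂_2 are all 1, so H_1 = Z^2.
  H_2: rank ker ∂_2 − rank ∂_3 = (9 − 8) − 1 = 0, and the invariant factors of ∂_3 are all 1, so H_2 = 0.
  H_3: rank ker ∂_3 − rank ∂_4 = (1 − 1) − 0 = 0, and there is no ∂_4, so H_3 = 0.

H_0 ≅ Z,  H_1 ≅ Z^2,  H_2 = 0,  H_3 = 0.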